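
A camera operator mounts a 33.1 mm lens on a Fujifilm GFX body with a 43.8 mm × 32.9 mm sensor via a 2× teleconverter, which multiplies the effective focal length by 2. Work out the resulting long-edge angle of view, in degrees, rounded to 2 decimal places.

Effective focal length f = 33.1 × 2 = 66.2 mm.
α = 2·arctan(43.8 / (2 × 66.2)) = 2·arctan(0.33082) ≈ 36.6101°.

36.61°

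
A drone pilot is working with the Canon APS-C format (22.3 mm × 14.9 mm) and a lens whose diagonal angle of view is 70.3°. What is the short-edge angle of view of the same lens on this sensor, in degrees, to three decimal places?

42.729°

Sensor diagonal = √(22.3² + 14.9²) = √719.3000 ≈ 26.8198 mm.
From the diagonal AOV: f = 26.8198 / (2·tan(35.15°)) = 26.8198 / 1.40823 ≈ 19.0450 mm.
Short-edge AOV = 2·arctan(14.9 / (2 × 19.0450)) = 2·arctan(0.39118) ≈ 42.7288°.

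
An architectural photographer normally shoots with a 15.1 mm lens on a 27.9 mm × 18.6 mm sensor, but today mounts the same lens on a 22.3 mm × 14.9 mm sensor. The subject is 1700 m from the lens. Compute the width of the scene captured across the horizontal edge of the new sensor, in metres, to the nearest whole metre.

The focal length stays 15.1 mm; the relevant sensor dimension is now w = 22.3 mm. Object distance dₒ = 1700 m = 1.7e+06 mm.
Thin-lens field width W = w·(dₒ − f)/f = 22.3 × (1.7e+06 − 15.1)/15.1 ≈ 2510573.726 mm = 2510.57 m.

2511 m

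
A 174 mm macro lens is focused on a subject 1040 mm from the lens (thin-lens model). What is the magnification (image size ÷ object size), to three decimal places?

0.201×

Thin lens: 1/f = 1/dₒ + 1/dᵢ → 1/dᵢ = 1/174 − 1/1040 = 0.0047856 mm⁻¹, so dᵢ ≈ 208.9607 mm.
Magnification m = dᵢ/dₒ = 208.9607/1040 ≈ 0.20092.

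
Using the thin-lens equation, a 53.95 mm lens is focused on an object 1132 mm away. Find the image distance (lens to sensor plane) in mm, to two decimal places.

1/dᵢ = 1/f − 1/dₒ = 1/53.95 − 1/1132 = 0.0176523 mm⁻¹.
dᵢ = 1/0.0176523 ≈ 56.6499 mm.

56.65 mm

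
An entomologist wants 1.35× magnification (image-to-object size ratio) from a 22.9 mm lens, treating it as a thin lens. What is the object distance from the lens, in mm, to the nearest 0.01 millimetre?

With m = dᵢ/dₒ and 1/f = 1/dₒ + 1/dᵢ, substituting dᵢ = m·dₒ gives 1/f = (1 + 1/m)/dₒ, hence dₒ = f·(1 + 1/m).
dₒ = 22.9 × (1 + 1/1.35) = 22.9 × 1.74074 ≈ 39.863 mm.

39.86 mm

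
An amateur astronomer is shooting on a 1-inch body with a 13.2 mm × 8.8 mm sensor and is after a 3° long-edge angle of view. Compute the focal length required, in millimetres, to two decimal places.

From α = 2·arctan(w/2f) we get f = w / (2·tan(α/2)).
With w = 13.2 mm and α/2 = 1.5°, tan(α/2) ≈ 0.02619, so f ≈ 13.2 / 0.05237 ≈ 252.0438 mm.

252.04 mm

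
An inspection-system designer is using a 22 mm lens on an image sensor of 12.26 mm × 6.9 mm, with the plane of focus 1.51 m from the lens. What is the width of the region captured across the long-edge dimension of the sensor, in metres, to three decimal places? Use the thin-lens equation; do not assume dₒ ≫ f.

dₒ: 1.51 m = 1510 mm.
Similar triangles through the lens centre give W/dₒ = w/dᵢ; with 1/f = 1/dₒ + 1/dᵢ this gives W = w·(dₒ − f)/f.
W = 12.26 mm × (1510 − 22) / 22 = 12.26 × 67.6364 ≈ 829.222 mm = 0.829222 m.

0.829 m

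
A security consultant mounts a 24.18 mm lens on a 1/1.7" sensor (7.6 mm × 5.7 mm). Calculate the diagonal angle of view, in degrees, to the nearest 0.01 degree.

Sensor diagonal = √(7.6² + 5.7²) = √90.2500 ≈ 9.5000 mm.
Angle of view α = 2·arctan(d/2f) with d = 9.5000 mm and f = 24.18 mm.
d/2f = 0.19644; arctan(0.19644) ≈ 11.1139°, so α ≈ 22.2277°.

22.23°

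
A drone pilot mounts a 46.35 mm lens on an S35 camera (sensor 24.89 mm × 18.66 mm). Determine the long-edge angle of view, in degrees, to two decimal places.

Angle of view α = 2·arctan(w/2f) with w = 24.89 mm and f = 46.35 mm.
w/2f = 0.26850; arctan(0.26850) ≈ 15.0295°, so α ≈ 30.0589°.

30.06°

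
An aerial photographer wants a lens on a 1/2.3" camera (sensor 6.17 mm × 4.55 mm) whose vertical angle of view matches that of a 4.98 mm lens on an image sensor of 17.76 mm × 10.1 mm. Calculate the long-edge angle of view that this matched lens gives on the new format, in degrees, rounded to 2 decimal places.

Equal vertical AOV ⇒ f₂ = f₁ · 4.55/10.1 = 4.98 × 0.45050 ≈ 2.2435 mm.
Long-edge AOV on the new format = 2·arctan(6.17 / (2 × 2.2435)) = 2·arctan(1.37510) ≈ 107.9494°.

107.95°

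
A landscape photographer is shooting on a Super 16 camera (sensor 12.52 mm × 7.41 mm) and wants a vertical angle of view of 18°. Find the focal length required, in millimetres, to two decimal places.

From α = 2·arctan(h/2f) we get f = h / (2·tan(α/2)).
With h = 7.41 mm and α/2 = 9°, tan(α/2) ≈ 0.15838, so f ≈ 7.41 / 0.31677 ≈ 23.3924 mm.

23.39 mm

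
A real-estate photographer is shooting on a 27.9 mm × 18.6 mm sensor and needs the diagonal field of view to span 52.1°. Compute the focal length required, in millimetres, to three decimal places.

Sensor diagonal = √(27.9² + 18.6²) = √1124.3700 ≈ 33.5316 mm.
From α = 2·arctan(d/2f) we get f = d / (2·tan(α/2)).
With d = 33.5316 mm and α/2 = 26.05°, tan(α/2) ≈ 0.48881, so f ≈ 33.5316 / 0.97763 ≈ 34.2990 mm.

34.299 mm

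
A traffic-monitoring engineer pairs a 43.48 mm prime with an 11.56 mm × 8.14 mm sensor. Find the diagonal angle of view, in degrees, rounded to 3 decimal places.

Sensor diagonal = √(11.56² + 8.14²) = √199.8932 ≈ 14.1384 mm.
Angle of view α = 2·arctan(d/2f) with d = 14.1384 mm and f = 43.48 mm.
d/2f = 0.16258; arctan(0.16258) ≈ 9.2346°, so α ≈ 18.4692°.

18.469°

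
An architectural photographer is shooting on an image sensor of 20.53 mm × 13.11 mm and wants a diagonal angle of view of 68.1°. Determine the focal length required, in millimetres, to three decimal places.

Sensor diagonal = √(20.53² + 13.11²) = √593.3530 ≈ 24.3588 mm.
From α = 2·arctan(d/2f) we get f = d / (2·tan(α/2)).
With d = 24.3588 mm and α/2 = 34.05°, tan(α/2) ≈ 0.67578, so f ≈ 24.3588 / 1.35156 ≈ 18.0228 mm.

18.023 mm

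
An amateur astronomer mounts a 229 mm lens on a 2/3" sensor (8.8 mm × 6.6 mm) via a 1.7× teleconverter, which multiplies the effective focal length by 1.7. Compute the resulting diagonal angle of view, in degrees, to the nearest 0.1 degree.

1.6°

Effective focal length f = 229 × 1.7 = 389.3 mm.
Sensor diagonal = √(8.8² + 6.6²) = √121.0000 ≈ 11.0000 mm.
α = 2·arctan(11.000 / (2 × 389.3)) = 2·arctan(0.01413) ≈ 1.6188°.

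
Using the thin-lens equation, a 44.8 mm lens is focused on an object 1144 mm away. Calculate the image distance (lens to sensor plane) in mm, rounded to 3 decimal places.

46.626 mm

1/dᵢ = 1/f − 1/dₒ = 1/44.8 − 1/1144 = 0.0214473 mm⁻¹.
dᵢ = 1/0.0214473 ≈ 46.6259 mm.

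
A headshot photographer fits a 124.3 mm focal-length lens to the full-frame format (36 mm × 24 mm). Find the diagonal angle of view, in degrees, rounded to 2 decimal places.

Sensor diagonal = √(36² + 24²) = √1872.0000 ≈ 43.2666 mm.
Angle of view α = 2·arctan(d/2f) with d = 43.2666 mm and f = 124.3 mm.
d/2f = 0.17404; arctan(0.17404) ≈ 9.8729°, so α ≈ 19.7459°.

19.75°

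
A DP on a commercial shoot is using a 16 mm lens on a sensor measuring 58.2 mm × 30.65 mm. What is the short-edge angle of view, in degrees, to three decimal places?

Angle of view α = 2·arctan(h/2f) with h = 30.65 mm and f = 16 mm.
h/2f = 0.95781; arctan(0.95781) ≈ 43.7656°, so α ≈ 87.5311°.

87.531°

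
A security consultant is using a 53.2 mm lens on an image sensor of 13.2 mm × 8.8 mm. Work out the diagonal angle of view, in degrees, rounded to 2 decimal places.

Sensor diagonal = √(13.2² + 8.8²) = √251.6800 ≈ 15.8644 mm.
Angle of view α = 2·arctan(d/2f) with d = 15.8644 mm and f = 53.2 mm.
d/2f = 0.14910; arctan(0.14910) ≈ 8.4804°, so α ≈ 16.9609°.

16.96°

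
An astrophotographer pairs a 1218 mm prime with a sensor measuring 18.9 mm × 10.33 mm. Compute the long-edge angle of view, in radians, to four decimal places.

0.0155 rad

Angle of view α = 2·arctan(w/2f) with w = 18.9 mm and f = 1218 mm.
w/2f = 0.00776; arctan(0.00776) ≈ 0.0078 rad, so α ≈ 0.0155 rad.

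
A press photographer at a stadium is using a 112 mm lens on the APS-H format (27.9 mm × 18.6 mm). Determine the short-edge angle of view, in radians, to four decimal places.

Angle of view α = 2·arctan(h/2f) with h = 18.6 mm and f = 112 mm.
h/2f = 0.08304; arctan(0.08304) ≈ 0.0828 rad, so α ≈ 0.1657 rad.

0.1657 rad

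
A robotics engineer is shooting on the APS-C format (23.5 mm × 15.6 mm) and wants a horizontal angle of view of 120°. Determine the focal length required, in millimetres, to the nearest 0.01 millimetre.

From α = 2·arctan(w/2f) we get f = w / (2·tan(α/2)).
With w = 23.5 mm and α/2 = 60°, tan(α/2) ≈ 1.73205, so f ≈ 23.5 / 3.46410 ≈ 6.7839 mm.

6.78 mm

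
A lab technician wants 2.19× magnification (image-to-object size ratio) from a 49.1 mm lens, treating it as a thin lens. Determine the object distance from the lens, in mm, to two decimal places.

With m = dᵢ/dₒ and 1/f = 1/dₒ + 1/dᵢ, substituting dᵢ = m·dₒ gives 1/f = (1 + 1/m)/dₒ, hence dₒ = f·(1 + 1/m).
dₒ = 49.1 × (1 + 1/2.19) = 49.1 × 1.45662 ≈ 71.520 mm.

71.52 mm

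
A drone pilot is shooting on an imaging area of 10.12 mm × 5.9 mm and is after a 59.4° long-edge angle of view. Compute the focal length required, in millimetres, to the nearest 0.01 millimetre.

From α = 2·arctan(w/2f) we get f = w / (2·tan(α/2)).
With w = 10.12 mm and α/2 = 29.7°, tan(α/2) ≈ 0.57039, so f ≈ 10.12 / 1.14078 ≈ 8.8711 mm.

8.87 mm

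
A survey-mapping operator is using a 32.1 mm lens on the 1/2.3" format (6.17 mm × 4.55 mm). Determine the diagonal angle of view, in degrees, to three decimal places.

Sensor diagonal = √(6.17² + 4.55²) = √58.7714 ≈ 7.6663 mm.
Angle of view α = 2·arctan(d/2f) with d = 7.6663 mm and f = 32.1 mm.
d/2f = 0.11941; arctan(0.11941) ≈ 6.8096°, so α ≈ 13.6191°.

13.619°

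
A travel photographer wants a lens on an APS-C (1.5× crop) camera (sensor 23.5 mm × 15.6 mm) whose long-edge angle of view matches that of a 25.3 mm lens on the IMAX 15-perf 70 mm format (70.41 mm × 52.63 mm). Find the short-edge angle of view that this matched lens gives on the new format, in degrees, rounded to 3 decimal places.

85.459°

Equal long-edge AOV ⇒ f₂ = f₁ · 23.5/70.41 = 25.3 × 0.33376 ≈ 8.4441 mm.
Short-edge AOV on the new format = 2·arctan(15.6 / (2 × 8.4441)) = 2·arctan(0.92372) ≈ 85.4586°.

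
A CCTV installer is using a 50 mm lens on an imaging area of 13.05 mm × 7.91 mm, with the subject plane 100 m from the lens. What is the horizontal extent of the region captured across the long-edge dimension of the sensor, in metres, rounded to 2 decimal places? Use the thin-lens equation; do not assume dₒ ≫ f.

26.09 m

dₒ: 100 m = 100000 mm.
Similar triangles through the lens centre give W/dₒ = w/dᵢ; with 1/f = 1/dₒ + 1/dᵢ this gives W = w·(dₒ − f)/f.
W = 13.05 mm × (100000 − 50) / 50 = 13.05 × 1999.0000 ≈ 26086.950 mm = 26.087 m.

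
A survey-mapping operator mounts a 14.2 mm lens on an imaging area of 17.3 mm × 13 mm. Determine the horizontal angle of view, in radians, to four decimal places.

Angle of view α = 2·arctan(w/2f) with w = 17.3 mm and f = 14.2 mm.
w/2f = 0.60915; arctan(0.60915) ≈ 0.5471 rad, so α ≈ 1.0942 rad.

1.0942 rad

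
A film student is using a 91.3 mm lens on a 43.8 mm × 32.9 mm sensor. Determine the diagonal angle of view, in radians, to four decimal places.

0.5829 rad

Sensor diagonal = √(43.8² + 32.9²) = √3000.8500 ≈ 54.7800 mm.
Angle of view α = 2·arctan(d/2f) with d = 54.7800 mm and f = 91.3 mm.
d/2f = 0.30000; arctan(0.30000) ≈ 0.2915 rad, so α ≈ 0.5829 rad.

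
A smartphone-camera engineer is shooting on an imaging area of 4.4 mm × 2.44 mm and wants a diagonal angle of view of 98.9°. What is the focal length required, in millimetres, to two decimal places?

Sensor diagonal = √(4.4² + 2.44²) = √25.3136 ≈ 5.0313 mm.
From α = 2·arctan(d/2f) we get f = d / (2·tan(α/2)).
With d = 5.0313 mm and α/2 = 49.45°, tan(α/2) ≈ 1.16878, so f ≈ 5.0313 / 2.33757 ≈ 2.1524 mm.

2.15 mm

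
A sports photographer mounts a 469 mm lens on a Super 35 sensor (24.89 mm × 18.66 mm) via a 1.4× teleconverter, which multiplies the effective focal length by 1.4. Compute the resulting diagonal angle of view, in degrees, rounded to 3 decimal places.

2.714°

Effective focal length f = 469 × 1.4 = 656.6 mm.
Sensor diagonal = √(24.89² + 18.66²) = √967.7077 ≈ 31.1080 mm.
α = 2·arctan(31.108 / (2 × 656.6)) = 2·arctan(0.02369) ≈ 2.7140°.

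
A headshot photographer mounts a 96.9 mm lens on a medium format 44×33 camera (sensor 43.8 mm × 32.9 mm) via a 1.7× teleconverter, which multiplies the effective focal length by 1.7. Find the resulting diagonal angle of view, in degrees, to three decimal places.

18.881°

Effective focal length f = 96.9 × 1.7 = 164.73 mm.
Sensor diagonal = √(43.8² + 32.9²) = √3000.8500 ≈ 54.7800 mm.
α = 2·arctan(54.780 / (2 × 164.73)) = 2·arctan(0.16627) ≈ 18.8807°.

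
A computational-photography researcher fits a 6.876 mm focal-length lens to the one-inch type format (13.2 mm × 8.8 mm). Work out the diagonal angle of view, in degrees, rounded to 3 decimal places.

98.160°

Sensor diagonal = √(13.2² + 8.8²) = √251.6800 ≈ 15.8644 mm.
Angle of view α = 2·arctan(d/2f) with d = 15.8644 mm and f = 6.876 mm.
d/2f = 1.15361; arctan(1.15361) ≈ 49.0798°, so α ≈ 98.1596°.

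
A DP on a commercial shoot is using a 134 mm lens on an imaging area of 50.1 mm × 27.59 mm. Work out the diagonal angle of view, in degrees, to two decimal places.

24.09°

Sensor diagonal = √(50.1² + 27.59²) = √3271.2181 ≈ 57.1946 mm.
Angle of view α = 2·arctan(d/2f) with d = 57.1946 mm and f = 134 mm.
d/2f = 0.21341; arctan(0.21341) ≈ 12.0469°, so α ≈ 24.0938°.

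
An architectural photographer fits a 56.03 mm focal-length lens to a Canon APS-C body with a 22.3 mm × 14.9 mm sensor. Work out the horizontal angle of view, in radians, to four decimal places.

0.3929 rad

Angle of view α = 2·arctan(w/2f) with w = 22.3 mm and f = 56.03 mm.
w/2f = 0.19900; arctan(0.19900) ≈ 0.1964 rad, so α ≈ 0.3929 rad.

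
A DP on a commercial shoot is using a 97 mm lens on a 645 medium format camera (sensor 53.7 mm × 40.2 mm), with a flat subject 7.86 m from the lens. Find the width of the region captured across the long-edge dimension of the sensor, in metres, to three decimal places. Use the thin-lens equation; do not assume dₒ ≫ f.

4.298 m

dₒ: 7.86 m = 7860 mm.
Similar triangles through the lens centre give W/dₒ = w/dᵢ; with 1/f = 1/dₒ + 1/dᵢ this gives W = w·(dₒ − f)/f.
W = 53.7 mm × (7860 − 97) / 97 = 53.7 × 80.0309 ≈ 4297.661 mm = 4.29766 m.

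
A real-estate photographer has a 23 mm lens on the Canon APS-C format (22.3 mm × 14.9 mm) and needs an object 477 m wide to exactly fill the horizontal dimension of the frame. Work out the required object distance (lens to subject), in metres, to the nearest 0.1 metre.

W: 477 m = 477000 mm.
Magnification m = w/W = dᵢ/dₒ; combined with 1/f = 1/dₒ + 1/dᵢ this gives dₒ = f·(1 + W/w).
dₒ = 23 mm × (1 + 477000/22.3) = 23 × 21391.1345 ≈ 491996.094 mm = 491.996 m.

492.0 m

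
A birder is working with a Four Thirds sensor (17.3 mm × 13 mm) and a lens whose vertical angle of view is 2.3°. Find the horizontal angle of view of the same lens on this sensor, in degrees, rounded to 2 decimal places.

3.06°

From the vertical AOV: f = 13 / (2·tan(1.15°)) = 13 / 0.04015 ≈ 323.8022 mm.
Horizontal AOV = 2·arctan(17.3 / (2 × 323.8022)) = 2·arctan(0.02671) ≈ 3.0605°.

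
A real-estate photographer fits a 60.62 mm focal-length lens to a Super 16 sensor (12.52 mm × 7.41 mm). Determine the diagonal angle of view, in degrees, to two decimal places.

13.69°

Sensor diagonal = √(12.52² + 7.41²) = √211.6585 ≈ 14.5485 mm.
Angle of view α = 2·arctan(d/2f) with d = 14.5485 mm and f = 60.62 mm.
d/2f = 0.12000; arctan(0.12000) ≈ 6.8426°, so α ≈ 13.6853°.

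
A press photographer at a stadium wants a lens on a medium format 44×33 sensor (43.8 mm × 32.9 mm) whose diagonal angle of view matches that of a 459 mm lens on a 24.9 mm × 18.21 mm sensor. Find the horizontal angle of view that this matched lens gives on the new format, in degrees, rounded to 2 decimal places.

Sensor diagonal = √(24.9² + 18.21²) = √951.6141 ≈ 30.8482 mm.
Sensor diagonal = √(43.8² + 32.9²) = √3000.8500 ≈ 54.7800 mm.
Equal diagonal AOV ⇒ f₂ = f₁ · 54.7800/30.8482 = 459 × 1.77579 ≈ 815.0878 mm.
Horizontal AOV on the new format = 2·arctan(43.8 / (2 × 815.0878)) = 2·arctan(0.02687) ≈ 3.0781°.

3.08°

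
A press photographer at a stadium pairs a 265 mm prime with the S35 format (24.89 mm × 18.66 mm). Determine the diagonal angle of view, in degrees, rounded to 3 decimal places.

Sensor diagonal = √(24.89² + 18.66²) = √967.7077 ≈ 31.1080 mm.
Angle of view α = 2·arctan(d/2f) with d = 31.1080 mm and f = 265 mm.
d/2f = 0.05869; arctan(0.05869) ≈ 3.3591°, so α ≈ 6.7182°.

6.718°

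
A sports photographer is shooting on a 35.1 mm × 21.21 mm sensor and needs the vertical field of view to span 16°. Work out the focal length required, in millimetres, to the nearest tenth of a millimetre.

75.5 mm

From α = 2·arctan(h/2f) we get f = h / (2·tan(α/2)).
With h = 21.21 mm and α/2 = 8°, tan(α/2) ≈ 0.14054, so f ≈ 21.21 / 0.28108 ≈ 75.4585 mm.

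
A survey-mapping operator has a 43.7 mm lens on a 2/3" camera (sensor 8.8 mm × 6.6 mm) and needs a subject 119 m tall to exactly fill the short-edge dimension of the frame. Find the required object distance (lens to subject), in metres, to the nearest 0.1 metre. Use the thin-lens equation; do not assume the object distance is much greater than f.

788.0 m

W: 119 m = 119000 mm.
Magnification m = h/W = dᵢ/dₒ; combined with 1/f = 1/dₒ + 1/dᵢ this gives dₒ = f·(1 + W/h).
dₒ = 43.7 mm × (1 + 119000/6.6) = 43.7 × 18031.3030 ≈ 787967.942 mm = 787.968 m.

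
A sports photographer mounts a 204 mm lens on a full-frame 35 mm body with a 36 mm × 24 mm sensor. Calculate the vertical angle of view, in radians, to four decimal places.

0.1175 rad

Angle of view α = 2·arctan(h/2f) with h = 24 mm and f = 204 mm.
h/2f = 0.05882; arctan(0.05882) ≈ 0.0588 rad, so α ≈ 0.1175 rad.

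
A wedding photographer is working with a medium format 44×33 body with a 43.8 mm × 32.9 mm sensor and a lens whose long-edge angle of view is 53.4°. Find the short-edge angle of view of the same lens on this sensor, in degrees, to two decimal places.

41.39°

From the long-edge AOV: f = 43.8 / (2·tan(26.7°)) = 43.8 / 1.00590 ≈ 43.5433 mm.
Short-edge AOV = 2·arctan(32.9 / (2 × 43.5433)) = 2·arctan(0.37778) ≈ 41.3916°.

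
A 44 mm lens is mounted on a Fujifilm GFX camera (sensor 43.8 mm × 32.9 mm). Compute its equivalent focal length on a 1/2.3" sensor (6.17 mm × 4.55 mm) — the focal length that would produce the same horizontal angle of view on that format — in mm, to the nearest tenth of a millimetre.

Equal angle of view means equal width/f ratio, so f₂ = f₁ · (width₂/width₁) = 44 × 6.17/43.8.
f₂ = 44 × 0.14087 ≈ 6.198 mm.

6.2 mm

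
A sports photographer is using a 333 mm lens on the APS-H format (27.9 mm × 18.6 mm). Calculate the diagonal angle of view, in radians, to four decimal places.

Sensor diagonal = √(27.9² + 18.6²) = √1124.3700 ≈ 33.5316 mm.
Angle of view α = 2·arctan(d/2f) with d = 33.5316 mm and f = 333 mm.
d/2f = 0.05035; arctan(0.05035) ≈ 0.0503 rad, so α ≈ 0.1006 rad.

0.1006 rad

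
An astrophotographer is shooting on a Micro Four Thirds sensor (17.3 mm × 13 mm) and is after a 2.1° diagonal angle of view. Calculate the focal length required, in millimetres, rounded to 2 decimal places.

590.35 mm

Sensor diagonal = √(17.3² + 13²) = √468.2900 ≈ 21.6400 mm.
From α = 2·arctan(d/2f) we get f = d / (2·tan(α/2)).
With d = 21.6400 mm and α/2 = 1.05°, tan(α/2) ≈ 0.01833, so f ≈ 21.6400 / 0.03666 ≈ 590.3535 mm.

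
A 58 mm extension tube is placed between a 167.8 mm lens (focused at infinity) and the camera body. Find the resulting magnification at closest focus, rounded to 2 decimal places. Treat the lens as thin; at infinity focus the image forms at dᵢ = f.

The tube moves the image plane from f to f + e, so dᵢ = 167.8 + 58 = 225.8 mm. Focus is achieved when 1/f = 1/dₒ + 1/dᵢ, giving dₒ = 1/(1/f − 1/(f+e)).
Magnification m = dᵢ/dₒ = (f+e)·(1/f − 1/(f+e)) = e/f = 58/167.8 ≈ 0.3456.

0.35×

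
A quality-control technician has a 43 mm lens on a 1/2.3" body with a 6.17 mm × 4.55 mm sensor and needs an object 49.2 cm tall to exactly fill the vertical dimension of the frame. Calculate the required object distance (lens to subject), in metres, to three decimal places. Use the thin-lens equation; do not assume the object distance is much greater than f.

4.693 m

W: 49.2 cm = 492 mm.
Magnification m = h/W = dᵢ/dₒ; combined with 1/f = 1/dₒ + 1/dᵢ this gives dₒ = f·(1 + W/h).
dₒ = 43 mm × (1 + 492/4.55) = 43 × 109.1319 ≈ 4692.670 mm = 4.69267 m.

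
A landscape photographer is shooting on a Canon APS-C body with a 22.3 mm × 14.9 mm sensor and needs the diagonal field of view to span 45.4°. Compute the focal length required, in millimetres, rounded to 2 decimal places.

Sensor diagonal = √(22.3² + 14.9²) = √719.3000 ≈ 26.8198 mm.
From α = 2·arctan(d/2f) we get f = d / (2·tan(α/2)).
With d = 26.8198 mm and α/2 = 22.7°, tan(α/2) ≈ 0.41831, so f ≈ 26.8198 / 0.83662 ≈ 32.0574 mm.

32.06 mm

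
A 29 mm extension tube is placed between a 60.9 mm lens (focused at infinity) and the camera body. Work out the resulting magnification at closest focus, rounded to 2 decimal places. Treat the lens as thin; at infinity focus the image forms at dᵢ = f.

0.48×

The tube moves the image plane from f to f + e, so dᵢ = 60.9 + 29 = 89.9 mm. Focus is achieved when 1/f = 1/dₒ + 1/dᵢ, giving dₒ = 1/(1/f − 1/(f+e)).
Magnification m = dᵢ/dₒ = (f+e)·(1/f − 1/(f+e)) = e/f = 29/60.9 ≈ 0.4762.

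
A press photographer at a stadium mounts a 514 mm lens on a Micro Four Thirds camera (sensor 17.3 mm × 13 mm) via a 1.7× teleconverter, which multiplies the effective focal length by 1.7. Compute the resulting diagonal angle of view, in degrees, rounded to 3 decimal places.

1.419°

Effective focal length f = 514 × 1.7 = 873.8 mm.
Sensor diagonal = √(17.3² + 13²) = √468.2900 ≈ 21.6400 mm.
α = 2·arctan(21.640 / (2 × 873.8)) = 2·arctan(0.01238) ≈ 1.4189°.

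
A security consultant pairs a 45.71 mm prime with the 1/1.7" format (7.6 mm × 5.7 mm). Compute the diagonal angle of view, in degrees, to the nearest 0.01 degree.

Sensor diagonal = √(7.6² + 5.7²) = √90.2500 ≈ 9.5000 mm.
Angle of view α = 2·arctan(d/2f) with d = 9.5000 mm and f = 45.71 mm.
d/2f = 0.10392; arctan(0.10392) ≈ 5.9327°, so α ≈ 11.8653°.

11.87°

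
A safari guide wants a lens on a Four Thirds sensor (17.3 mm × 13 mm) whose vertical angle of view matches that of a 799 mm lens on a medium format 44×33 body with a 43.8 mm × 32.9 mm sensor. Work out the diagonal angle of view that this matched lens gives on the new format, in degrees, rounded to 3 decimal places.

Equal vertical AOV ⇒ f₂ = f₁ · 13/32.9 = 799 × 0.39514 ≈ 315.7143 mm.
Sensor diagonal = √(17.3² + 13²) = √468.2900 ≈ 21.6400 mm.
Diagonal AOV on the new format = 2·arctan(21.6400 / (2 × 315.7143)) = 2·arctan(0.03427) ≈ 3.9257°.

3.926°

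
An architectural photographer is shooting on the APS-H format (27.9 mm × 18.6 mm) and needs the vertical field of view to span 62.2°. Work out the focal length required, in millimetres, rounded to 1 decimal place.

From α = 2·arctan(h/2f) we get f = h / (2·tan(α/2)).
With h = 18.6 mm and α/2 = 31.1°, tan(α/2) ≈ 0.60324, so f ≈ 18.6 / 1.20648 ≈ 15.4168 mm.

15.4 mm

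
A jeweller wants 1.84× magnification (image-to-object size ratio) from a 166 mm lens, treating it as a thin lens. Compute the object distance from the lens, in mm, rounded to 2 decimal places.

256.22 mm

With m = dᵢ/dₒ and 1/f = 1/dₒ + 1/dᵢ, substituting dᵢ = m·dₒ gives 1/f = (1 + 1/m)/dₒ, hence dₒ = f·(1 + 1/m).
dₒ = 166 × (1 + 1/1.84) = 166 × 1.54348 ≈ 256.217 mm.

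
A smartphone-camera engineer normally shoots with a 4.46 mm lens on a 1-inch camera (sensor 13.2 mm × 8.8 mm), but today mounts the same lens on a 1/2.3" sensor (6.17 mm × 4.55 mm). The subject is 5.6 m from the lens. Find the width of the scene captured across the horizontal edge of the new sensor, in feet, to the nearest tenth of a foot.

25.4 ft

The focal length stays 4.46 mm; the relevant sensor dimension is now w = 6.17 mm. Object distance dₒ = 5.6 m = 5600 mm.
Thin-lens field width W = w·(dₒ − f)/f = 6.17 × (5600 − 4.46)/4.46 ≈ 7740.915 mm = 7740.915/304.8 ft = 25.3967 ft.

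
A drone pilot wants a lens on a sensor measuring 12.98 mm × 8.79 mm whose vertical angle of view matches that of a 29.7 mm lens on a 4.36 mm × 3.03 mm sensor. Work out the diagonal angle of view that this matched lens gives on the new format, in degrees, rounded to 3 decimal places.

10.396°

Equal vertical AOV ⇒ f₂ = f₁ · 8.79/3.03 = 29.7 × 2.90099 ≈ 86.1594 mm.
Sensor diagonal = √(12.98² + 8.79²) = √245.7445 ≈ 15.6762 mm.
Diagonal AOV on the new format = 2·arctan(15.6762 / (2 × 86.1594)) = 2·arctan(0.09097) ≈ 10.3960°.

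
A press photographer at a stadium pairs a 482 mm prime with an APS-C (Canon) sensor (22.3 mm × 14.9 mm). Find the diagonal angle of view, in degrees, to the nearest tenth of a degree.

3.2°

Sensor diagonal = √(22.3² + 14.9²) = √719.3000 ≈ 26.8198 mm.
Angle of view α = 2·arctan(d/2f) with d = 26.8198 mm and f = 482 mm.
d/2f = 0.02782; arctan(0.02782) ≈ 1.5936°, so α ≈ 3.1873°.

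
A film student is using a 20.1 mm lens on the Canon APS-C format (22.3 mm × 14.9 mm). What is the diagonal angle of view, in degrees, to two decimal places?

Sensor diagonal = √(22.3² + 14.9²) = √719.3000 ≈ 26.8198 mm.
Angle of view α = 2·arctan(d/2f) with d = 26.8198 mm and f = 20.1 mm.
d/2f = 0.66716; arctan(0.66716) ≈ 33.7096°, so α ≈ 67.4191°.

67.42°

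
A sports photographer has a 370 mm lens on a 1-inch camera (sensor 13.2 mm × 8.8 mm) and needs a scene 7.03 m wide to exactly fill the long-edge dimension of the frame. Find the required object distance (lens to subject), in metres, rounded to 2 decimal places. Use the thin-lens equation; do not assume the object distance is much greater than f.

197.42 m

W: 7.03 m = 7030 mm.
Magnification m = w/W = dᵢ/dₒ; combined with 1/f = 1/dₒ + 1/dᵢ this gives dₒ = f·(1 + W/w).
dₒ = 370 mm × (1 + 7030/13.2) = 370 × 533.5758 ≈ 197423.030 mm = 197.423 m.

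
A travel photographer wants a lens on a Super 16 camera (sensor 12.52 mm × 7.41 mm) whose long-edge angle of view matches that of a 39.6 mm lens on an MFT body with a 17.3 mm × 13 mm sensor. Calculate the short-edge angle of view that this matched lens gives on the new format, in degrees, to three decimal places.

14.733°

Equal long-edge AOV ⇒ f₂ = f₁ · 12.52/17.3 = 39.6 × 0.72370 ≈ 28.6585 mm.
Short-edge AOV on the new format = 2·arctan(7.41 / (2 × 28.6585)) = 2·arctan(0.12928) ≈ 14.7328°.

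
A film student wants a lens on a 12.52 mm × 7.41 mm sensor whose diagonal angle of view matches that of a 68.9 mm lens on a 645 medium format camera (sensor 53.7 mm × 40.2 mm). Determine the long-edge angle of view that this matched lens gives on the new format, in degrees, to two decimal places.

Sensor diagonal = √(53.7² + 40.2²) = √4499.7300 ≈ 67.0800 mm.
Sensor diagonal = √(12.52² + 7.41²) = √211.6585 ≈ 14.5485 mm.
Equal diagonal AOV ⇒ f₂ = f₁ · 14.5485/67.0800 = 68.9 × 0.21688 ≈ 14.9432 mm.
Long-edge AOV on the new format = 2·arctan(12.52 / (2 × 14.9432)) = 2·arctan(0.41892) ≈ 45.4595°.

45.46°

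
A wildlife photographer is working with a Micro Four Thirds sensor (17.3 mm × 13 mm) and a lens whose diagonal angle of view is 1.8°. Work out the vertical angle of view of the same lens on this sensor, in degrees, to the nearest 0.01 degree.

Sensor diagonal = √(17.3² + 13²) = √468.2900 ≈ 21.6400 mm.
From the diagonal AOV: f = 21.6400 / (2·tan(0.9°)) = 21.6400 / 0.03142 ≈ 688.7662 mm.
Vertical AOV = 2·arctan(13 / (2 × 688.7662)) = 2·arctan(0.00944) ≈ 1.0814°.

1.08°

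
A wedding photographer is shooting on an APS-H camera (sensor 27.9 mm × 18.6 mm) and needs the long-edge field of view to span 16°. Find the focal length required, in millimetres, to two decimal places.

From α = 2·arctan(w/2f) we get f = w / (2·tan(α/2)).
With w = 27.9 mm and α/2 = 8°, tan(α/2) ≈ 0.14054, so f ≈ 27.9 / 0.28108 ≈ 99.2594 mm.

99.26 mm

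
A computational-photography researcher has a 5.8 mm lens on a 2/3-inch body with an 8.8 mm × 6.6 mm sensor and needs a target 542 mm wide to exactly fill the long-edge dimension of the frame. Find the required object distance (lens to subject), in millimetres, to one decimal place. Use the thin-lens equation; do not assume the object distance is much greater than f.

Magnification m = w/W = dᵢ/dₒ; combined with 1/f = 1/dₒ + 1/dᵢ this gives dₒ = f·(1 + W/w).
dₒ = 5.8 mm × (1 + 542/8.8) = 5.8 × 62.5909 ≈ 363.027 mm.

363.0 mm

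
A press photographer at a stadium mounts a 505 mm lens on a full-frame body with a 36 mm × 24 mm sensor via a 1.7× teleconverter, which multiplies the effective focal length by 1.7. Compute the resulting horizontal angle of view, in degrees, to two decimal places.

2.40°

Effective focal length f = 505 × 1.7 = 858.5 mm.
α = 2·arctan(36 / (2 × 858.5)) = 2·arctan(0.02097) ≈ 2.4023°.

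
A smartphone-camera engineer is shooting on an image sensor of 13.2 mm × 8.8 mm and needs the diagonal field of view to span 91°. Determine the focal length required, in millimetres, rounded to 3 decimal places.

Sensor diagonal = √(13.2² + 8.8²) = √251.6800 ≈ 15.8644 mm.
From α = 2·arctan(d/2f) we get f = d / (2·tan(α/2)).
With d = 15.8644 mm and α/2 = 45.5°, tan(α/2) ≈ 1.01761, so f ≈ 15.8644 / 2.03521 ≈ 7.7950 mm.

7.795 mm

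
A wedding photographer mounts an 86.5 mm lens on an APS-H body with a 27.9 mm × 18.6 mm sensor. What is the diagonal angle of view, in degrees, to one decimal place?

Sensor diagonal = √(27.9² + 18.6²) = √1124.3700 ≈ 33.5316 mm.
Angle of view α = 2·arctan(d/2f) with d = 33.5316 mm and f = 86.5 mm.
d/2f = 0.19382; arctan(0.19382) ≈ 10.9693°, so α ≈ 21.9386°.

21.9°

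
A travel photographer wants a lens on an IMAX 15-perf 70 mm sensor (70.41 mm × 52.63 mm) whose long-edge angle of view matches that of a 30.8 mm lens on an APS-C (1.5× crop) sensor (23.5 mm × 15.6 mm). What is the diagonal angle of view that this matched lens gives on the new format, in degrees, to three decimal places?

50.936°

Equal long-edge AOV ⇒ f₂ = f₁ · 70.41/23.5 = 30.8 × 2.99617 ≈ 92.2820 mm.
Sensor diagonal = √(70.41² + 52.63²) = √7727.4850 ≈ 87.9061 mm.
Diagonal AOV on the new format = 2·arctan(87.9061 / (2 × 92.2820)) = 2·arctan(0.47629) ≈ 50.9360°.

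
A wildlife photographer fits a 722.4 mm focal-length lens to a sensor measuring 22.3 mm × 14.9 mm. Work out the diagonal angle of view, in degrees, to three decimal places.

Sensor diagonal = √(22.3² + 14.9²) = √719.3000 ≈ 26.8198 mm.
Angle of view α = 2·arctan(d/2f) with d = 26.8198 mm and f = 722.4 mm.
d/2f = 0.01856; arctan(0.01856) ≈ 1.0635°, so α ≈ 2.1269°.

2.127°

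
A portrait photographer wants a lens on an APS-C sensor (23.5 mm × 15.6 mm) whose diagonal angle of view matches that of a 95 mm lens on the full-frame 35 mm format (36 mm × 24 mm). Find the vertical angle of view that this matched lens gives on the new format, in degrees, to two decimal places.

14.36°

Sensor diagonal = √(36² + 24²) = √1872.0000 ≈ 43.2666 mm.
Sensor diagonal = √(23.5² + 15.6²) = √795.6100 ≈ 28.2066 mm.
Equal diagonal AOV ⇒ f₂ = f₁ · 28.2066/43.2666 = 95 × 0.65192 ≈ 61.9328 mm.
Vertical AOV on the new format = 2·arctan(15.6 / (2 × 61.9328)) = 2·arctan(0.12594) ≈ 14.3564°.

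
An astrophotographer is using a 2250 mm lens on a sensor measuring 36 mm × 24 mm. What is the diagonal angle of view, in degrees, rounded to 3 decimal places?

1.102°

Sensor diagonal = √(36² + 24²) = √1872.0000 ≈ 43.2666 mm.
Angle of view α = 2·arctan(d/2f) with d = 43.2666 mm and f = 2250 mm.
d/2f = 0.00961; arctan(0.00961) ≈ 0.5509°, so α ≈ 1.1017°.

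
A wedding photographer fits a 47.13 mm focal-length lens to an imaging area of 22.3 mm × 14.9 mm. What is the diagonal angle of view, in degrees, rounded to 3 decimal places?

Sensor diagonal = √(22.3² + 14.9²) = √719.3000 ≈ 26.8198 mm.
Angle of view α = 2·arctan(d/2f) with d = 26.8198 mm and f = 47.13 mm.
d/2f = 0.28453; arctan(0.28453) ≈ 15.8826°, so α ≈ 31.7653°.

31.765°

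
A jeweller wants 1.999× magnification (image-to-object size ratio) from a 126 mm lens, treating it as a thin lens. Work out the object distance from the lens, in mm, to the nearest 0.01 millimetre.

With m = dᵢ/dₒ and 1/f = 1/dₒ + 1/dᵢ, substituting dᵢ = m·dₒ gives 1/f = (1 + 1/m)/dₒ, hence dₒ = f·(1 + 1/m).
dₒ = 126 × (1 + 1/1.999) = 126 × 1.50025 ≈ 189.032 mm.

189.03 mm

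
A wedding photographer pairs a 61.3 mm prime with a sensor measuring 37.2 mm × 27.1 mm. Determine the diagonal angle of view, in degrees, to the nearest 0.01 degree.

41.15°

Sensor diagonal = √(37.2² + 27.1²) = √2118.2500 ≈ 46.0245 mm.
Angle of view α = 2·arctan(d/2f) with d = 46.0245 mm and f = 61.3 mm.
d/2f = 0.37540; arctan(0.37540) ≈ 20.5763°, so α ≈ 41.1526°.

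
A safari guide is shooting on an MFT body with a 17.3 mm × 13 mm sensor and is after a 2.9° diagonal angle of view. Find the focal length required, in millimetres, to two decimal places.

Sensor diagonal = √(17.3² + 13²) = √468.2900 ≈ 21.6400 mm.
From α = 2·arctan(d/2f) we get f = d / (2·tan(α/2)).
With d = 21.6400 mm and α/2 = 1.45°, tan(α/2) ≈ 0.02531, so f ≈ 21.6400 / 0.05063 ≈ 427.4540 mm.

427.45 mm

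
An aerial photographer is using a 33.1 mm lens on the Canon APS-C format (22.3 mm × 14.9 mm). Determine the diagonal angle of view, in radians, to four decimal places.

Sensor diagonal = √(22.3² + 14.9²) = √719.3000 ≈ 26.8198 mm.
Angle of view α = 2·arctan(d/2f) with d = 26.8198 mm and f = 33.1 mm.
d/2f = 0.40513; arctan(0.40513) ≈ 0.3849 rad, so α ≈ 0.7698 rad.

0.7698 rad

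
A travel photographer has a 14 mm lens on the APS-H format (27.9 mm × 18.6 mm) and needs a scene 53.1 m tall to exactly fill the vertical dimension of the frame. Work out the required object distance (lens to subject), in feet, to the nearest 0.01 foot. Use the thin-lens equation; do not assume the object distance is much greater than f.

W: 53.1 m = 53100 mm.
Magnification m = h/W = dᵢ/dₒ; combined with 1/f = 1/dₒ + 1/dᵢ this gives dₒ = f·(1 + W/h).
dₒ = 14 mm × (1 + 53100/18.6) = 14 × 2855.8387 ≈ 39981.742 mm = 39981.742/304.8 ft = 131.174 ft.

131.17 ft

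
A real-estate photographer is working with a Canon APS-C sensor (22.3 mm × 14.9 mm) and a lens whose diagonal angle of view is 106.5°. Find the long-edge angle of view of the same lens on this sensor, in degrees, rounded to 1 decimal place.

Sensor diagonal = √(22.3² + 14.9²) = √719.3000 ≈ 26.8198 mm.
From the diagonal AOV: f = 26.8198 / (2·tan(53.25°)) = 26.8198 / 2.67832 ≈ 10.0136 mm.
Long-edge AOV = 2·arctan(22.3 / (2 × 10.0136)) = 2·arctan(1.11348) ≈ 96.1470°.

96.1°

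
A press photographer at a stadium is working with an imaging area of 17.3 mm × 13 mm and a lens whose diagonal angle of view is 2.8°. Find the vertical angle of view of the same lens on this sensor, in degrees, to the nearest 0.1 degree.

1.7°

Sensor diagonal = √(17.3² + 13²) = √468.2900 ≈ 21.6400 mm.
From the diagonal AOV: f = 21.6400 / (2·tan(1.4°)) = 21.6400 / 0.04888 ≈ 442.7266 mm.
Vertical AOV = 2·arctan(13 / (2 × 442.7266)) = 2·arctan(0.01468) ≈ 1.6823°.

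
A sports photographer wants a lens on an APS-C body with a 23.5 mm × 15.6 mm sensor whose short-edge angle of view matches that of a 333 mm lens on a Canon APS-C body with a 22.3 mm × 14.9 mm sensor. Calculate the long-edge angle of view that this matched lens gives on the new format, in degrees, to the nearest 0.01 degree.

Equal short-edge AOV ⇒ f₂ = f₁ · 15.6/14.9 = 333 × 1.04698 ≈ 348.6443 mm.
Long-edge AOV on the new format = 2·arctan(23.5 / (2 × 348.6443)) = 2·arctan(0.03370) ≈ 3.8605°.

3.86°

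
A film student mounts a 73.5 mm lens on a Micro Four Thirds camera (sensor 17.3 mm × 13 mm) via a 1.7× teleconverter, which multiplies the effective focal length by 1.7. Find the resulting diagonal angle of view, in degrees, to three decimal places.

Effective focal length f = 73.5 × 1.7 = 124.95 mm.
Sensor diagonal = √(17.3² + 13²) = √468.2900 ≈ 21.6400 mm.
α = 2·arctan(21.640 / (2 × 124.95)) = 2·arctan(0.08659) ≈ 9.8983°.

9.898°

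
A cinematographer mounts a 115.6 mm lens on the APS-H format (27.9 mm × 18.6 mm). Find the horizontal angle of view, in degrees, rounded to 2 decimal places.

13.76°

Angle of view α = 2·arctan(w/2f) with w = 27.9 mm and f = 115.6 mm.
w/2f = 0.12067; arctan(0.12067) ≈ 6.8809°, so α ≈ 13.7618°.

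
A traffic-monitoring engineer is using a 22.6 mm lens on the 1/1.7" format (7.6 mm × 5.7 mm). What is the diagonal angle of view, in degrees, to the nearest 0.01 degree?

23.74°

Sensor diagonal = √(7.6² + 5.7²) = √90.2500 ≈ 9.5000 mm.
Angle of view α = 2·arctan(d/2f) with d = 9.5000 mm and f = 22.6 mm.
d/2f = 0.21018; arctan(0.21018) ≈ 11.8695°, so α ≈ 23.7390°.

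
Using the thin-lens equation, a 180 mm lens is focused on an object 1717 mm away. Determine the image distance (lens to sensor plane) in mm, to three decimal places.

1/dᵢ = 1/f − 1/dₒ = 1/180 − 1/1717 = 0.0049731 mm⁻¹.
dᵢ = 1/0.0049731 ≈ 201.0800 mm.

201.080 mm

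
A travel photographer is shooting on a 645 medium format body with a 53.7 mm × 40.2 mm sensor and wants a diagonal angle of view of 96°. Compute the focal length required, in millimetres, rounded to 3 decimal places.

Sensor diagonal = √(53.7² + 40.2²) = √4499.7300 ≈ 67.0800 mm.
From α = 2·arctan(d/2f) we get f = d / (2·tan(α/2)).
With d = 67.0800 mm and α/2 = 48°, tan(α/2) ≈ 1.11061, so f ≈ 67.0800 / 2.22123 ≈ 30.1996 mm.

30.200 mm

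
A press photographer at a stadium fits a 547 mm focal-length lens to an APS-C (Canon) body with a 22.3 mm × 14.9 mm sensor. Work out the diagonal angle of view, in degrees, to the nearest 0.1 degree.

2.8°

Sensor diagonal = √(22.3² + 14.9²) = √719.3000 ≈ 26.8198 mm.
Angle of view α = 2·arctan(d/2f) with d = 26.8198 mm and f = 547 mm.
d/2f = 0.02452; arctan(0.02452) ≈ 1.4043°, so α ≈ 2.8087°.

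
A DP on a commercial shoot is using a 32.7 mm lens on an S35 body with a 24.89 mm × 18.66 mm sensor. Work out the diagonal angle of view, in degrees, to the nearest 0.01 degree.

50.88°

Sensor diagonal = √(24.89² + 18.66²) = √967.7077 ≈ 31.1080 mm.
Angle of view α = 2·arctan(d/2f) with d = 31.1080 mm and f = 32.7 mm.
d/2f = 0.47566; arctan(0.47566) ≈ 25.4384°, so α ≈ 50.8769°.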